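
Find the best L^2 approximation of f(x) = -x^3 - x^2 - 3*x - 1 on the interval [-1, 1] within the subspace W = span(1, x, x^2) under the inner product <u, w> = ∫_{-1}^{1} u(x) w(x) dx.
g(x) = -x^2 - 18*x/5 - 1

The best approximation g ∈ W is the orthogonal projection of f onto W. Writing g = a_0 + a_1 x + a_2 x^2, the coefficients solve the normal equations G · a = b where
  G_{ij} = <φ_i, φ_j> and b_i = <f, φ_i>, with φ_0 = 1, φ_1 = x, φ_2 = x^2.
G =
  [2, 0, 2/3]
  [0, 2/3, 0]
  [2/3, 0, 2/5],
b = (-8/3, -12/5, -16/15).
Solving gives a_0 = -1, a_1 = -18/5, a_2 = -1, so
  g(x) = -x^2 - 18*x/5 - 1.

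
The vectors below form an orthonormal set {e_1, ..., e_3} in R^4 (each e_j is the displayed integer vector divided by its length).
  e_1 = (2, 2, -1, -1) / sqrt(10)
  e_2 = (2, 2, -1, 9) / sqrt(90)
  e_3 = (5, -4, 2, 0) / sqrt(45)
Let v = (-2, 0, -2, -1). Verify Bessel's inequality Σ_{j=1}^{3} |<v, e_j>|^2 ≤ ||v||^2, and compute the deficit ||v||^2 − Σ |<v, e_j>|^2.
Σ |<v, e_j>|^2 = 29/5; ||v||^2 = 9; deficit = 16/5

Write each e_j = u_j / sqrt(<u_j, u_j>) where u_j is the displayed integer vector. Then <v, e_j> = <v, u_j> / sqrt(<u_j, u_j>), so |<v, e_j>|^2 = <v, u_j>^2 / <u_j, u_j>.
Coefficients: <v, e_1> = -1/sqrt(10), <v, e_2> = -11/sqrt(90), <v, e_3> = -14/sqrt(45).
Square and sum: Σ |<v, e_j>|^2 = 29/5.
Compute ||v||^2 = v·v = 9.
Deficit = 9 − 29/5 = 16/5 ≥ 0, confirming Bessel's inequality. (The deficit equals ||v − Σ <v,e_j> e_j||^2, the squared distance from v to span{e_j}.)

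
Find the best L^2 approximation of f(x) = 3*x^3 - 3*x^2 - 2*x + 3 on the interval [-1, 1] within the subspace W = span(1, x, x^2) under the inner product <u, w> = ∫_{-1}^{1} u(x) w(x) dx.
g(x) = -3*x^2 - x/5 + 3

The best approximation g ∈ W is the orthogonal projection of f onto W. Writing g = a_0 + a_1 x + a_2 x^2, the coefficients solve the normal equations G · a = b where
  G_{ij} = <φ_i, φ_j> and b_i = <f, φ_i>, with φ_0 = 1, φ_1 = x, φ_2 = x^2.
G =
  [2, 0, 2/3]
  [0, 2/3, 0]
  [2/3, 0, 2/5],
b = (4, -2/15, 4/5).
Solving gives a_0 = 3, a_1 = -1/5, a_2 = -3, so
  g(x) = -3*x^2 - x/5 + 3.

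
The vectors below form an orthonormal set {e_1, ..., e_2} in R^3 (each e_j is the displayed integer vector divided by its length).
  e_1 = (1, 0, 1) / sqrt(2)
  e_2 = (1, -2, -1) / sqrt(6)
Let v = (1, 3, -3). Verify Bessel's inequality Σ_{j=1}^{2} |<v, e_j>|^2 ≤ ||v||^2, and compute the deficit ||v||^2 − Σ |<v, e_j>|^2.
Σ |<v, e_j>|^2 = 8/3; ||v||^2 = 19; deficit = 49/3

Write each e_j = u_j / sqrt(<u_j, u_j>) where u_j is the displayed integer vector. Then <v, e_j> = <v, u_j> / sqrt(<u_j, u_j>), so |<v, e_j>|^2 = <v, u_j>^2 / <u_j, u_j>.
Coefficients: <v, e_1> = -2/sqrt(2), <v, e_2> = -2/sqrt(6).
Square and sum: Σ |<v, e_j>|^2 = 8/3.
Compute ||v||^2 = v·v = 19.
Deficit = 19 − 8/3 = 49/3 ≥ 0, confirming Bessel's inequality. (The deficit equals ||v − Σ <v,e_j> e_j||^2, the squared distance from v to span{e_j}.)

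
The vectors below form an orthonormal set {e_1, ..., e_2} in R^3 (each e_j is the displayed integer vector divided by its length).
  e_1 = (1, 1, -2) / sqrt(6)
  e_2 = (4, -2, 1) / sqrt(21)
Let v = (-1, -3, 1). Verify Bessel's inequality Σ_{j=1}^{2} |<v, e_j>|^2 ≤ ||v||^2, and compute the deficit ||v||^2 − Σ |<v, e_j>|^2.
Σ |<v, e_j>|^2 = 45/7; ||v||^2 = 11; deficit = 32/7

Write each e_j = u_j / sqrt(<u_j, u_j>) where u_j is the displayed integer vector. Then <v, e_j> = <v, u_j> / sqrt(<u_j, u_j>), so |<v, e_j>|^2 = <v, u_j>^2 / <u_j, u_j>.
Coefficients: <v, e_1> = -6/sqrt(6), <v, e_2> = 3/sqrt(21).
Square and sum: Σ |<v, e_j>|^2 = 45/7.
Compute ||v||^2 = v·v = 11.
Deficit = 11 − 45/7 = 32/7 ≥ 0, confirming Bessel's inequality. (The deficit equals ||v − Σ <v,e_j> e_j||^2, the squared distance from v to span{e_j}.)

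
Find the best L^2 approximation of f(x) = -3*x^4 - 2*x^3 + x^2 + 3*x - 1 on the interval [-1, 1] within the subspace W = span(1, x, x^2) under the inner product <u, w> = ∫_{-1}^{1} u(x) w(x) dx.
g(x) = -11*x^2/7 + 9*x/5 - 26/35

The best approximation g ∈ W is the orthogonal projection of f onto W. Writing g = a_0 + a_1 x + a_2 x^2, the coefficients solve the normal equations G · a = b where
  G_{ij} = <φ_i, φ_j> and b_i = <f, φ_i>, with φ_0 = 1, φ_1 = x, φ_2 = x^2.
G =
  [2, 0, 2/3]
  [0, 2/3, 0]
  [2/3, 0, 2/5],
b = (-38/15, 6/5, -118/105).
Solving gives a_0 = -26/35, a_1 = 9/5, a_2 = -11/7, so
  g(x) = -11*x^2/7 + 9*x/5 - 26/35.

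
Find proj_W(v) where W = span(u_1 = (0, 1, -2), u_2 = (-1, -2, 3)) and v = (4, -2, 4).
proj_W(v) = (10/3, -2/3, 14/3)

Set up U = [u_1 | ... | u_2] ∈ R^(3×2). The projector onto W = col(U) is P = U (U^T U)^(-1) U^T.
Compute U^T U =
  [5, -8]
  [-8, 14],
and U^T v = (-10, 12).
Solve U^T U · c = U^T v for the coefficients: c = (-22/3, -10/3). The projection is proj_W(v) = U c.
Check: (v - proj_W(v)) · u_1 = 0  (should be 0).
Check: (v - proj_W(v)) · u_2 = 0  (should be 0).
Result: proj_W(v) = (10/3, -2/3, 14/3).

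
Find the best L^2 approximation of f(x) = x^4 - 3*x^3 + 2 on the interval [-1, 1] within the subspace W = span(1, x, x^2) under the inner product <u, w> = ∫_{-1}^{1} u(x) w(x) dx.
g(x) = 6*x^2/7 - 9*x/5 + 67/35

The best approximation g ∈ W is the orthogonal projection of f onto W. Writing g = a_0 + a_1 x + a_2 x^2, the coefficients solve the normal equations G · a = b where
  G_{ij} = <φ_i, φ_j> and b_i = <f, φ_i>, with φ_0 = 1, φ_1 = x, φ_2 = x^2.
G =
  [2, 0, 2/3]
  [0, 2/3, 0]
  [2/3, 0, 2/5],
b = (22/5, -6/5, 34/21).
Solving gives a_0 = 67/35, a_1 = -9/5, a_2 = 6/7, so
  g(x) = 6*x^2/7 - 9*x/5 + 67/35.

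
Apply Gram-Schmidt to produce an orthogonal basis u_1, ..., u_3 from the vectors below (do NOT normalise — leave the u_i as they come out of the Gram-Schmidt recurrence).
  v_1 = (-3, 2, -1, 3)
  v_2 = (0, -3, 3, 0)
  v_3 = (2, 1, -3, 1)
Orthogonal basis:
  u_1 = (-3, 2, -1, 3)
  u_2 = (-27/23, -51/23, 60/23, 27/23)
  u_3 = (50/37, -33/37, -33/37, 61/37)

Apply the Gram-Schmidt recurrence
  u_1 = v_1
  u_i = v_i − Σ_{j<i} ((v_i · u_j) / (u_j · u_j)) · u_j.

Step by step this gives:
  u_1 = (-3, 2, -1, 3)
  u_2 = (-27/23, -51/23, 60/23, 27/23)
  u_3 = (50/37, -33/37, -33/37, 61/37)

Orthogonality check:
  u_2 · u_1 = 0 (should be 0)
  u_3 · u_1 = 0 (should be 0)
  u_3 · u_2 = 0 (should be 0)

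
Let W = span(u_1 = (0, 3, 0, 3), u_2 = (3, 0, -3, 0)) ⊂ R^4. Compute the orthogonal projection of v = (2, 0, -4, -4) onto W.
proj_W(v) = (3, -2, -3, -2)

Set up U = [u_1 | ... | u_2] ∈ R^(4×2). The projector onto W = col(U) is P = U (U^T U)^(-1) U^T.
Compute U^T U =
  [18, 0]
  [0, 18],
and U^T v = (-12, 18).
Solve U^T U · c = U^T v for the coefficients: c = (-2/3, 1). The projection is proj_W(v) = U c.
Check: (v - proj_W(v)) · u_1 = 0  (should be 0).
Check: (v - proj_W(v)) · u_2 = 0  (should be 0).
Result: proj_W(v) = (3, -2, -3, -2).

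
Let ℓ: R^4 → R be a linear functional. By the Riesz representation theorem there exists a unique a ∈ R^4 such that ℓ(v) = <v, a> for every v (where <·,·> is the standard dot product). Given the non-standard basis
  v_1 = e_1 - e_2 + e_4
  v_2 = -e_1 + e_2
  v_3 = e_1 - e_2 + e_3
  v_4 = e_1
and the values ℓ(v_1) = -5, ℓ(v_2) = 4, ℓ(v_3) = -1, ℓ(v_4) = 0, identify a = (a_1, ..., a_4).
a = (0, 4, 3, -1)

Write a = (a_1, ..., a_4) in the standard basis. For each basis vector v_i, ℓ(v_i) = <v_i, a> is a linear equation in the a_j's. Collect the n equations into a matrix system V a = ℓ, where row i of V is v_i (expressed in the standard basis). Since V is invertible (lower-triangular with 1s on the diagonal, up to permutation), solve by back-substitution:
  V =
[[1, -1, 0, 1],
 [-1, 1, 0, 0],
 [1, -1, 1, 0],
 [1, 0, 0, 0]]
  V a = (-5, 4, -1, 0)
Solving gives a = (0, 4, 3, -1).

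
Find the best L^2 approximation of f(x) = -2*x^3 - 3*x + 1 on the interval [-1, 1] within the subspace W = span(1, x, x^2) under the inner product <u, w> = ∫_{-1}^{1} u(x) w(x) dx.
g(x) = 1 - 21*x/5

The best approximation g ∈ W is the orthogonal projection of f onto W. Writing g = a_0 + a_1 x + a_2 x^2, the coefficients solve the normal equations G · a = b where
  G_{ij} = <φ_i, φ_j> and b_i = <f, φ_i>, with φ_0 = 1, φ_1 = x, φ_2 = x^2.
G =
  [2, 0, 2/3]
  [0, 2/3, 0]
  [2/3, 0, 2/5],
b = (2, -14/5, 2/3).
Solving gives a_0 = 1, a_1 = -21/5, a_2 = 0, so
  g(x) = 1 - 21*x/5.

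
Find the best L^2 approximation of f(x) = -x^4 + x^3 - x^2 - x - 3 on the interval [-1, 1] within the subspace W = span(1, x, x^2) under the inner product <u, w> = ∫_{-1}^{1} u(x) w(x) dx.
g(x) = -13*x^2/7 - 2*x/5 - 102/35

The best approximation g ∈ W is the orthogonal projection of f onto W. Writing g = a_0 + a_1 x + a_2 x^2, the coefficients solve the normal equations G · a = b where
  G_{ij} = <φ_i, φ_j> and b_i = <f, φ_i>, with φ_0 = 1, φ_1 = x, φ_2 = x^2.
G =
  [2, 0, 2/3]
  [0, 2/3, 0]
  [2/3, 0, 2/5],
b = (-106/15, -4/15, -94/35).
Solving gives a_0 = -102/35, a_1 = -2/5, a_2 = -13/7, so
  g(x) = -13*x^2/7 - 2*x/5 - 102/35.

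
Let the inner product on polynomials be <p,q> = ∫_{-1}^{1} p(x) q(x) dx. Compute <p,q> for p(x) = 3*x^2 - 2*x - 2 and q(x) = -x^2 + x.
<p,q> = -6/5

Expand the product: p(x)·q(x) = -3*x^4 + 5*x^3 - 2*x.
∫_{-1}^{1} of each monomial x^k gives [2/(k+1) if k even, 0 if k odd]. Integrating term-by-term (or equivalently evaluating the antiderivative F(x) = -3*x^5/5 + 5*x^4/4 - x^2 at the endpoints):
  F(1) − F(−1) = -7/20 − (17/20) = -6/5.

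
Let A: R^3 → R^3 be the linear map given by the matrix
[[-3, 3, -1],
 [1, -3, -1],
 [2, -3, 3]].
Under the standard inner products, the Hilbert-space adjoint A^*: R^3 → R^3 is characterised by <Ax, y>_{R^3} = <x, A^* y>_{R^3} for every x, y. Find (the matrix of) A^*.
A^* = A^T =
[[-3, 1, 2],
 [3, -3, -3],
 [-1, -1, 3]]

For real matrices with standard dot products, the defining identity <Ax, y> = <x, A^* y> gives (Ax)^T y = x^T (A^*) y, i.e. x^T A^T y = x^T (A^*) y. Since this holds for all x, y, we must have A^* = A^T. Therefore
A^* =
[[-3, 1, 2],
 [3, -3, -3],
 [-1, -1, 3]].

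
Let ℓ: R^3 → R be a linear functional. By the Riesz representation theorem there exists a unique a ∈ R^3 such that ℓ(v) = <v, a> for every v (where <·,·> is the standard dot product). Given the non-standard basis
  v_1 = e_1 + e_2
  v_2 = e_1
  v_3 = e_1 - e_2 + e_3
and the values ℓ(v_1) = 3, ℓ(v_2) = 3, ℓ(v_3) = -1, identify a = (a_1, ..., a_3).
a = (3, 0, -4)

Write a = (a_1, ..., a_3) in the standard basis. For each basis vector v_i, ℓ(v_i) = <v_i, a> is a linear equation in the a_j's. Collect the n equations into a matrix system V a = ℓ, where row i of V is v_i (expressed in the standard basis). Since V is invertible (lower-triangular with 1s on the diagonal, up to permutation), solve by back-substitution:
  V =
[[1, 1, 0],
 [1, 0, 0],
 [1, -1, 1]]
  V a = (3, 3, -1)
Solving gives a = (3, 0, -4).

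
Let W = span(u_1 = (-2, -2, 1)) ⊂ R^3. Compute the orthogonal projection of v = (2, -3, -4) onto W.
proj_W(v) = (4/9, 4/9, -2/9)

Set up U = [u_1 | ... | u_1] ∈ R^(3×1). The projector onto W = col(U) is P = U (U^T U)^(-1) U^T.
Compute U^T U =
  [9],
and U^T v = (-2).
Solve U^T U · c = U^T v for the coefficients: c = (-2/9). The projection is proj_W(v) = U c.
Check: (v - proj_W(v)) · u_1 = 0  (should be 0).
Result: proj_W(v) = (4/9, 4/9, -2/9).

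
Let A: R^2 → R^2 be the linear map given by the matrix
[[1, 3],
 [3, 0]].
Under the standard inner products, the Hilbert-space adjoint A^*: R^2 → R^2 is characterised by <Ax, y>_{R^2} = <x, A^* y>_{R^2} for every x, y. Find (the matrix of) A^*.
A^* = A^T =
[[1, 3],
 [3, 0]]

For real matrices with standard dot products, the defining identity <Ax, y> = <x, A^* y> gives (Ax)^T y = x^T (A^*) y, i.e. x^T A^T y = x^T (A^*) y. Since this holds for all x, y, we must have A^* = A^T. Therefore
A^* =
[[1, 3],
 [3, 0]].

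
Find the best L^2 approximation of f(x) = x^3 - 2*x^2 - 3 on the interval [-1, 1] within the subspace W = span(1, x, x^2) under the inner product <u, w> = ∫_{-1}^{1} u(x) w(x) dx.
g(x) = -2*x^2 + 3*x/5 - 3

The best approximation g ∈ W is the orthogonal projection of f onto W. Writing g = a_0 + a_1 x + a_2 x^2, the coefficients solve the normal equations G · a = b where
  G_{ij} = <φ_i, φ_j> and b_i = <f, φ_i>, with φ_0 = 1, φ_1 = x, φ_2 = x^2.
G =
  [2, 0, 2/3]
  [0, 2/3, 0]
  [2/3, 0, 2/5],
b = (-22/3, 2/5, -14/5).
Solving gives a_0 = -3, a_1 = 3/5, a_2 = -2, so
  g(x) = -2*x^2 + 3*x/5 - 3.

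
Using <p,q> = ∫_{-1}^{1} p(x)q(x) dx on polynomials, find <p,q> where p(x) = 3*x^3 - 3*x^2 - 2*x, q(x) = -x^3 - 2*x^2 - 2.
<p,q> = 222/35

Expand the product: p(x)·q(x) = -3*x^6 - 3*x^5 + 8*x^4 - 2*x^3 + 6*x^2 + 4*x.
∫_{-1}^{1} of each monomial x^k gives [2/(k+1) if k even, 0 if k odd]. Integrating term-by-term (or equivalently evaluating the antiderivative F(x) = -3*x^7/7 - x^6/2 + 8*x^5/5 - x^4/2 + 2*x^3 + 2*x^2 at the endpoints):
  F(1) − F(−1) = 146/35 − (-76/35) = 222/35.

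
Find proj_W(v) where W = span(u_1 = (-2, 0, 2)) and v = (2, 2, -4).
proj_W(v) = (3, 0, -3)

Set up U = [u_1 | ... | u_1] ∈ R^(3×1). The projector onto W = col(U) is P = U (U^T U)^(-1) U^T.
Compute U^T U =
  [8],
and U^T v = (-12).
Solve U^T U · c = U^T v for the coefficients: c = (-3/2). The projection is proj_W(v) = U c.
Check: (v - proj_W(v)) · u_1 = 0  (should be 0).
Result: proj_W(v) = (3, 0, -3).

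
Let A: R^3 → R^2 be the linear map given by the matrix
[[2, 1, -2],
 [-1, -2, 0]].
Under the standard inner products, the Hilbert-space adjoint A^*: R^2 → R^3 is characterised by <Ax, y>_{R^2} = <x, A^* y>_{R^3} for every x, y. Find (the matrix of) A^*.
A^* = A^T =
[[2, -1],
 [1, -2],
 [-2, 0]]

For real matrices with standard dot products, the defining identity <Ax, y> = <x, A^* y> gives (Ax)^T y = x^T (A^*) y, i.e. x^T A^T y = x^T (A^*) y. Since this holds for all x, y, we must have A^* = A^T. Therefore
A^* =
[[2, -1],
 [1, -2],
 [-2, 0]].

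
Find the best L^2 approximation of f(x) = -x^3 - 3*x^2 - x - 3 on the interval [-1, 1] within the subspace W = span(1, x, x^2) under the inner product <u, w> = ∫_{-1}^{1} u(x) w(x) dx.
g(x) = -3*x^2 - 8*x/5 - 3

The best approximation g ∈ W is the orthogonal projection of f onto W. Writing g = a_0 + a_1 x + a_2 x^2, the coefficients solve the normal equations G · a = b where
  G_{ij} = <φ_i, φ_j> and b_i = <f, φ_i>, with φ_0 = 1, φ_1 = x, φ_2 = x^2.
G =
  [2, 0, 2/3]
  [0, 2/3, 0]
  [2/3, 0, 2/5],
b = (-8, -16/15, -16/5).
Solving gives a_0 = -3, a_1 = -8/5, a_2 = -3, so
  g(x) = -3*x^2 - 8*x/5 - 3.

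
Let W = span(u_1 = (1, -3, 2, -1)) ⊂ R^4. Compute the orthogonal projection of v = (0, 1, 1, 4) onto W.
proj_W(v) = (-1/3, 1, -2/3, 1/3)

Set up U = [u_1 | ... | u_1] ∈ R^(4×1). The projector onto W = col(U) is P = U (U^T U)^(-1) U^T.
Compute U^T U =
  [15],
and U^T v = (-5).
Solve U^T U · c = U^T v for the coefficients: c = (-1/3). The projection is proj_W(v) = U c.
Check: (v - proj_W(v)) · u_1 = 0  (should be 0).
Result: proj_W(v) = (-1/3, 1, -2/3, 1/3).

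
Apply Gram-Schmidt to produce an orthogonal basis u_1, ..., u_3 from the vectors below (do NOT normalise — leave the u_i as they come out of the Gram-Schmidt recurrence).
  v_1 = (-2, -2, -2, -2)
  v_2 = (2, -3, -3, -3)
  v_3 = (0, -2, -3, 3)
Orthogonal basis:
  u_1 = (-2, -2, -2, -2)
  u_2 = (15/4, -5/4, -5/4, -5/4)
  u_3 = (0, -4/3, -7/3, 11/3)

Apply the Gram-Schmidt recurrence
  u_1 = v_1
  u_i = v_i − Σ_{j<i} ((v_i · u_j) / (u_j · u_j)) · u_j.

Step by step this gives:
  u_1 = (-2, -2, -2, -2)
  u_2 = (15/4, -5/4, -5/4, -5/4)
  u_3 = (0, -4/3, -7/3, 11/3)

Orthogonality check:
  u_2 · u_1 = 0 (should be 0)
  u_3 · u_1 = 0 (should be 0)
  u_3 · u_2 = 0 (should be 0)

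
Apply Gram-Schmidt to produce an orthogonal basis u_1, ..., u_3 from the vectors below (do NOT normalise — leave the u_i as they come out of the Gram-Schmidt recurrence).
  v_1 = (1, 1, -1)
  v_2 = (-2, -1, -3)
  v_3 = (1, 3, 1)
Orthogonal basis:
  u_1 = (1, 1, -1)
  u_2 = (-2, -1, -3)
  u_3 = (-8/7, 10/7, 2/7)

Apply the Gram-Schmidt recurrence
  u_1 = v_1
  u_i = v_i − Σ_{j<i} ((v_i · u_j) / (u_j · u_j)) · u_j.

Step by step this gives:
  u_1 = (1, 1, -1)
  u_2 = (-2, -1, -3)
  u_3 = (-8/7, 10/7, 2/7)

Orthogonality check:
  u_2 · u_1 = 0 (should be 0)
  u_3 · u_1 = 0 (should be 0)
  u_3 · u_2 = 0 (should be 0)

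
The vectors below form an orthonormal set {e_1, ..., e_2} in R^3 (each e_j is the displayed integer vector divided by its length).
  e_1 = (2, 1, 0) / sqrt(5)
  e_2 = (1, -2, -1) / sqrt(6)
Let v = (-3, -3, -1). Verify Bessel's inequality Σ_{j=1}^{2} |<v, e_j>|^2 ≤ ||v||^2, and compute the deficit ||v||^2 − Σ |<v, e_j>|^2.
Σ |<v, e_j>|^2 = 283/15; ||v||^2 = 19; deficit = 2/15

Write each e_j = u_j / sqrt(<u_j, u_j>) where u_j is the displayed integer vector. Then <v, e_j> = <v, u_j> / sqrt(<u_j, u_j>), so |<v, e_j>|^2 = <v, u_j>^2 / <u_j, u_j>.
Coefficients: <v, e_1> = -9/sqrt(5), <v, e_2> = 4/sqrt(6).
Square and sum: Σ |<v, e_j>|^2 = 283/15.
Compute ||v||^2 = v·v = 19.
Deficit = 19 − 283/15 = 2/15 ≥ 0, confirming Bessel's inequality. (The deficit equals ||v − Σ <v,e_j> e_j||^2, the squared distance from v to span{e_j}.)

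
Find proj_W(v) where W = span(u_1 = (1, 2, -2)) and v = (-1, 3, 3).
proj_W(v) = (-1/9, -2/9, 2/9)

Set up U = [u_1 | ... | u_1] ∈ R^(3×1). The projector onto W = col(U) is P = U (U^T U)^(-1) U^T.
Compute U^T U =
  [9],
and U^T v = (-1).
Solve U^T U · c = U^T v for the coefficients: c = (-1/9). The projection is proj_W(v) = U c.
Check: (v - proj_W(v)) · u_1 = 0  (should be 0).
Result: proj_W(v) = (-1/9, -2/9, 2/9).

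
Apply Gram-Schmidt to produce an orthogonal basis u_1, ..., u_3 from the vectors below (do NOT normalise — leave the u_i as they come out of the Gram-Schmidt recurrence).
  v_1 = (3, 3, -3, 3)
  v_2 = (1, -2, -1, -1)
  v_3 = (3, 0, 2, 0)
Orthogonal basis:
  u_1 = (3, 3, -3, 3)
  u_2 = (5/4, -7/4, -5/4, -3/4)
  u_3 = (68/27, 2/27, 67/27, -1/9)

Apply the Gram-Schmidt recurrence
  u_1 = v_1
  u_i = v_i − Σ_{j<i} ((v_i · u_j) / (u_j · u_j)) · u_j.

Step by step this gives:
  u_1 = (3, 3, -3, 3)
  u_2 = (5/4, -7/4, -5/4, -3/4)
  u_3 = (68/27, 2/27, 67/27, -1/9)

Orthogonality check:
  u_2 · u_1 = 0 (should be 0)
  u_3 · u_1 = 0 (should be 0)
  u_3 · u_2 = 0 (should be 0)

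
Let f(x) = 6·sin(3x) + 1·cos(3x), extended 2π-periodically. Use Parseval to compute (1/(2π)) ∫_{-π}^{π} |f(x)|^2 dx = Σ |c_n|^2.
Σ |c_n|^2 = 37/2

Expand |f|^2 and use orthogonality of {sin(nx), cos(mx)} on [-π, π]:
  ∫_{-π}^{π} sin(nx)^2 dx = π, ∫ cos(mx)^2 dx = π, and cross terms integrate to 0.
So ∫_{-π}^{π} f(x)^2 dx = 6^2 · π + 1^2 · π = (36 + 1)π.
Divide by 2π: (36 + 1)/2 = 37/2.
By Parseval, this equals Σ |c_n|^2.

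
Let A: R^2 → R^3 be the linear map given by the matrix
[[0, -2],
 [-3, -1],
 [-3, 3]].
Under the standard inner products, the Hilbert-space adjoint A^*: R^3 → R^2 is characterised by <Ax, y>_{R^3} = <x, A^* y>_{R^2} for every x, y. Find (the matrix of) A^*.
A^* = A^T =
[[0, -3, -3],
 [-2, -1, 3]]

For real matrices with standard dot products, the defining identity <Ax, y> = <x, A^* y> gives (Ax)^T y = x^T (A^*) y, i.e. x^T A^T y = x^T (A^*) y. Since this holds for all x, y, we must have A^* = A^T. Therefore
A^* =
[[0, -3, -3],
 [-2, -1, 3]].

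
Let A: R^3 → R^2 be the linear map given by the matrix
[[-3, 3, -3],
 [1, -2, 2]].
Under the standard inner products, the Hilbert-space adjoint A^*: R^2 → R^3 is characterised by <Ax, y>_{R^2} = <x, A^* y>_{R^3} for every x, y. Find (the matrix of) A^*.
A^* = A^T =
[[-3, 1],
 [3, -2],
 [-3, 2]]

For real matrices with standard dot products, the defining identity <Ax, y> = <x, A^* y> gives (Ax)^T y = x^T (A^*) y, i.e. x^T A^T y = x^T (A^*) y. Since this holds for all x, y, we must have A^* = A^T. Therefore
A^* =
[[-3, 1],
 [3, -2],
 [-3, 2]].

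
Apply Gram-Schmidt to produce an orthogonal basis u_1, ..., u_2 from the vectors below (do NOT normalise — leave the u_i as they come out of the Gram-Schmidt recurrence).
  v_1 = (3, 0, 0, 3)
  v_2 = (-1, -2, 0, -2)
Orthogonal basis:
  u_1 = (3, 0, 0, 3)
  u_2 = (1/2, -2, 0, -1/2)

Apply the Gram-Schmidt recurrence
  u_1 = v_1
  u_i = v_i − Σ_{j<i} ((v_i · u_j) / (u_j · u_j)) · u_j.

Step by step this gives:
  u_1 = (3, 0, 0, 3)
  u_2 = (1/2, -2, 0, -1/2)

Orthogonality check:
  u_2 · u_1 = 0 (should be 0)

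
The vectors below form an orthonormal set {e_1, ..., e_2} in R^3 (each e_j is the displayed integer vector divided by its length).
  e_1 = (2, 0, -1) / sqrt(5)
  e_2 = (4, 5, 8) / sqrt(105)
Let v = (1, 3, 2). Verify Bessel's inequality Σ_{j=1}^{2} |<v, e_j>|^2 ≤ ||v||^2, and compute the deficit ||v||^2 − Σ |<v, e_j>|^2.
Σ |<v, e_j>|^2 = 35/3; ||v||^2 = 14; deficit = 7/3

Write each e_j = u_j / sqrt(<u_j, u_j>) where u_j is the displayed integer vector. Then <v, e_j> = <v, u_j> / sqrt(<u_j, u_j>), so |<v, e_j>|^2 = <v, u_j>^2 / <u_j, u_j>.
Coefficients: <v, e_1> = 0/sqrt(5), <v, e_2> = 35/sqrt(105).
Square and sum: Σ |<v, e_j>|^2 = 35/3.
Compute ||v||^2 = v·v = 14.
Deficit = 14 − 35/3 = 7/3 ≥ 0, confirming Bessel's inequality. (The deficit equals ||v − Σ <v,e_j> e_j||^2, the squared distance from v to span{e_j}.)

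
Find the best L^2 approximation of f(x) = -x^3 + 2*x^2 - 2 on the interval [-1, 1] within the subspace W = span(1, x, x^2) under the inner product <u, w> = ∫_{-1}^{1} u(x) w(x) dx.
g(x) = 2*x^2 - 3*x/5 - 2

The best approximation g ∈ W is the orthogonal projection of f onto W. Writing g = a_0 + a_1 x + a_2 x^2, the coefficients solve the normal equations G · a = b where
  G_{ij} = <φ_i, φ_j> and b_i = <f, φ_i>, with φ_0 = 1, φ_1 = x, φ_2 = x^2.
G =
  [2, 0, 2/3]
  [0, 2/3, 0]
  [2/3, 0, 2/5],
b = (-8/3, -2/5, -8/15).
Solving gives a_0 = -2, a_1 = -3/5, a_2 = 2, so
  g(x) = 2*x^2 - 3*x/5 - 2.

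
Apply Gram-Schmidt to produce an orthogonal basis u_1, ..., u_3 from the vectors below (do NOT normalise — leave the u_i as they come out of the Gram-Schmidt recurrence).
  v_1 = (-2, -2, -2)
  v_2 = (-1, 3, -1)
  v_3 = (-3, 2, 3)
Orthogonal basis:
  u_1 = (-2, -2, -2)
  u_2 = (-4/3, 8/3, -4/3)
  u_3 = (-3, 0, 3)

Apply the Gram-Schmidt recurrence
  u_1 = v_1
  u_i = v_i − Σ_{j<i} ((v_i · u_j) / (u_j · u_j)) · u_j.

Step by step this gives:
  u_1 = (-2, -2, -2)
  u_2 = (-4/3, 8/3, -4/3)
  u_3 = (-3, 0, 3)

Orthogonality check:
  u_2 · u_1 = 0 (should be 0)
  u_3 · u_1 = 0 (should be 0)
  u_3 · u_2 = 0 (should be 0)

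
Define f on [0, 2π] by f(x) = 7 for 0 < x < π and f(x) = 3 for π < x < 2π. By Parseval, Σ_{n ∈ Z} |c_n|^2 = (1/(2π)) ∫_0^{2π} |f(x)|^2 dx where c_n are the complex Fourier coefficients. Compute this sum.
Σ |c_n|^2 = 29

Parseval equates the L^2 energy of f (normalised by 1/(2π)) with the ℓ^2 sum of its Fourier coefficients: (1/(2π)) ∫_0^{2π} |f|^2 = Σ |c_n|^2.
Compute the left side: (1/(2π)) [∫_0^π 7^2 dx + ∫_π^{2π} 3^2 dx] = (1/(2π)) · (49π + 9π) = (49 + 9)/2 = 29.
So Σ_{n ∈ Z} |c_n|^2 = 29.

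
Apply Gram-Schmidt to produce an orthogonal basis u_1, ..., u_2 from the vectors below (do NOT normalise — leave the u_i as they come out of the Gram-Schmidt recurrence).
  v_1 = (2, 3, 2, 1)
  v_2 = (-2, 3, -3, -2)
Orthogonal basis:
  u_1 = (2, 3, 2, 1)
  u_2 = (-5/3, 7/2, -8/3, -11/6)

Apply the Gram-Schmidt recurrence
  u_1 = v_1
  u_i = v_i − Σ_{j<i} ((v_i · u_j) / (u_j · u_j)) · u_j.

Step by step this gives:
  u_1 = (2, 3, 2, 1)
  u_2 = (-5/3, 7/2, -8/3, -11/6)

Orthogonality check:
  u_2 · u_1 = 0 (should be 0)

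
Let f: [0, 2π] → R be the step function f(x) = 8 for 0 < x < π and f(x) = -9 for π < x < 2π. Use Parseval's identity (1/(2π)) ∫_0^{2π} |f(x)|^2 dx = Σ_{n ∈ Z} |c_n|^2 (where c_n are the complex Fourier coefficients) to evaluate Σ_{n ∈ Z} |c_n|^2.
Σ |c_n|^2 = 145/2

Parseval equates the L^2 energy of f (normalised by 1/(2π)) with the ℓ^2 sum of its Fourier coefficients: (1/(2π)) ∫_0^{2π} |f|^2 = Σ |c_n|^2.
Compute the left side: (1/(2π)) [∫_0^π 8^2 dx + ∫_π^{2π} (-9)^2 dx] = (1/(2π)) · (64π + 81π) = (64 + 81)/2 = 145/2.
So Σ_{n ∈ Z} |c_n|^2 = 145/2.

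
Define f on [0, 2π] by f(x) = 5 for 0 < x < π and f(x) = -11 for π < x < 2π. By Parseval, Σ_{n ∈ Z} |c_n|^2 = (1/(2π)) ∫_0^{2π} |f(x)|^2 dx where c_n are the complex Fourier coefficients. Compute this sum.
Σ |c_n|^2 = 73

Parseval equates the L^2 energy of f (normalised by 1/(2π)) with the ℓ^2 sum of its Fourier coefficients: (1/(2π)) ∫_0^{2π} |f|^2 = Σ |c_n|^2.
Compute the left side: (1/(2π)) [∫_0^π 5^2 dx + ∫_π^{2π} (-11)^2 dx] = (1/(2π)) · (25π + 121π) = (25 + 121)/2 = 73.
So Σ_{n ∈ Z} |c_n|^2 = 73.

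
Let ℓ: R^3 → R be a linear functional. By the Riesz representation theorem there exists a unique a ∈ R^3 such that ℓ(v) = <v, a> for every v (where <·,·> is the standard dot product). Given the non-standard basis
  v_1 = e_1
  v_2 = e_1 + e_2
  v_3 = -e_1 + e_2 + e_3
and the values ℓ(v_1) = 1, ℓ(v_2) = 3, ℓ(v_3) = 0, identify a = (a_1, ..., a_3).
a = (1, 2, -1)

Write a = (a_1, ..., a_3) in the standard basis. For each basis vector v_i, ℓ(v_i) = <v_i, a> is a linear equation in the a_j's. Collect the n equations into a matrix system V a = ℓ, where row i of V is v_i (expressed in the standard basis). Since V is invertible (lower-triangular with 1s on the diagonal, up to permutation), solve by back-substitution:
  V =
[[1, 0, 0],
 [1, 1, 0],
 [-1, 1, 1]]
  V a = (1, 3, 0)
Solving gives a = (1, 2, -1).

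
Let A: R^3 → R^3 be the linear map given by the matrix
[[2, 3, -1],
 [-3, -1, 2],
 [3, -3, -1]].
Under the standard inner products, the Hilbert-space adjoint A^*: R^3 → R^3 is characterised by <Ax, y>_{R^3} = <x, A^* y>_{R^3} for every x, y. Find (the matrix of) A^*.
A^* = A^T =
[[2, -3, 3],
 [3, -1, -3],
 [-1, 2, -1]]

For real matrices with standard dot products, the defining identity <Ax, y> = <x, A^* y> gives (Ax)^T y = x^T (A^*) y, i.e. x^T A^T y = x^T (A^*) y. Since this holds for all x, y, we must have A^* = A^T. Therefore
A^* =
[[2, -3, 3],
 [3, -1, -3],
 [-1, 2, -1]].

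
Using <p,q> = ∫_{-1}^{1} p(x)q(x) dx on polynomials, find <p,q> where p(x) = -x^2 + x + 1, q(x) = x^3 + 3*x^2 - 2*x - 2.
<p,q> = -14/5

Expand the product: p(x)·q(x) = -x^5 - 2*x^4 + 6*x^3 + 3*x^2 - 4*x - 2.
∫_{-1}^{1} of each monomial x^k gives [2/(k+1) if k even, 0 if k odd]. Integrating term-by-term (or equivalently evaluating the antiderivative F(x) = -x^6/6 - 2*x^5/5 + 3*x^4/2 + x^3 - 2*x^2 - 2*x at the endpoints):
  F(1) − F(−1) = -31/15 − (11/15) = -14/5.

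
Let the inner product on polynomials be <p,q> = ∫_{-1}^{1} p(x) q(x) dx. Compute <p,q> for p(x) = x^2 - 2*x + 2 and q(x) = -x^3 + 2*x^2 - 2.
<p,q> = -76/15

Expand the product: p(x)·q(x) = -x^5 + 4*x^4 - 6*x^3 + 2*x^2 + 4*x - 4.
∫_{-1}^{1} of each monomial x^k gives [2/(k+1) if k even, 0 if k odd]. Integrating term-by-term (or equivalently evaluating the antiderivative F(x) = -x^6/6 + 4*x^5/5 - 3*x^4/2 + 2*x^3/3 + 2*x^2 - 4*x at the endpoints):
  F(1) − F(−1) = -11/5 − (43/15) = -76/15.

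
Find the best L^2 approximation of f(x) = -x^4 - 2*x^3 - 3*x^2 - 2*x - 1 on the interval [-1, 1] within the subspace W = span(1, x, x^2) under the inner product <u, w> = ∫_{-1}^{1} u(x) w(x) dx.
g(x) = -27*x^2/7 - 16*x/5 - 32/35

The best approximation g ∈ W is the orthogonal projection of f onto W. Writing g = a_0 + a_1 x + a_2 x^2, the coefficients solve the normal equations G · a = b where
  G_{ij} = <φ_i, φ_j> and b_i = <f, φ_i>, with φ_0 = 1, φ_1 = x, φ_2 = x^2.
G =
  [2, 0, 2/3]
  [0, 2/3, 0]
  [2/3, 0, 2/5],
b = (-22/5, -32/15, -226/105).
Solving gives a_0 = -32/35, a_1 = -16/5, a_2 = -27/7, so
  g(x) = -27*x^2/7 - 16*x/5 - 32/35.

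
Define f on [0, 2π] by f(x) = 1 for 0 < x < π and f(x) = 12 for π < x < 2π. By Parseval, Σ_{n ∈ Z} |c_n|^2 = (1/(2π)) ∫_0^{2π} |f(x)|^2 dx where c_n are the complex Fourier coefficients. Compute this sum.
Σ |c_n|^2 = 145/2

Parseval equates the L^2 energy of f (normalised by 1/(2π)) with the ℓ^2 sum of its Fourier coefficients: (1/(2π)) ∫_0^{2π} |f|^2 = Σ |c_n|^2.
Compute the left side: (1/(2π)) [∫_0^π 1^2 dx + ∫_π^{2π} 12^2 dx] = (1/(2π)) · (1π + 144π) = (1 + 144)/2 = 145/2.
So Σ_{n ∈ Z} |c_n|^2 = 145/2.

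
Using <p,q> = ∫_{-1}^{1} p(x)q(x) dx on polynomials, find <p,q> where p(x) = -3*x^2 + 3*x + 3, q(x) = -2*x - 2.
<p,q> = -12

Expand the product: p(x)·q(x) = 6*x^3 - 12*x - 6.
∫_{-1}^{1} of each monomial x^k gives [2/(k+1) if k even, 0 if k odd]. Integrating term-by-term (or equivalently evaluating the antiderivative F(x) = 3*x^4/2 - 6*x^2 - 6*x at the endpoints):
  F(1) − F(−1) = -21/2 − (3/2) = -12.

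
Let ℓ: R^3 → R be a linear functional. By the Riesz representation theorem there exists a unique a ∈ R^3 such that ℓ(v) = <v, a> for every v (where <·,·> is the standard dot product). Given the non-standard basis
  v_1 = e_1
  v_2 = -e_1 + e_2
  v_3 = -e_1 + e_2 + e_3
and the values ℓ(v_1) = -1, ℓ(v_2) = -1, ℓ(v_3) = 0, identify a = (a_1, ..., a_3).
a = (-1, -2, 1)

Write a = (a_1, ..., a_3) in the standard basis. For each basis vector v_i, ℓ(v_i) = <v_i, a> is a linear equation in the a_j's. Collect the n equations into a matrix system V a = ℓ, where row i of V is v_i (expressed in the standard basis). Since V is invertible (lower-triangular with 1s on the diagonal, up to permutation), solve by back-substitution:
  V =
[[1, 0, 0],
 [-1, 1, 0],
 [-1, 1, 1]]
  V a = (-1, -1, 0)
Solving gives a = (-1, -2, 1).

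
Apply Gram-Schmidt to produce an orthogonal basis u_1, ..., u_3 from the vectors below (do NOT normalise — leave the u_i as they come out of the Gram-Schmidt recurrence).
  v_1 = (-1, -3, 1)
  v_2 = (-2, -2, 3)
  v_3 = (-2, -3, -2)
Orthogonal basis:
  u_1 = (-1, -3, 1)
  u_2 = (-1, 1, 2)
  u_3 = (-133/66, 19/66, -38/33)

Apply the Gram-Schmidt recurrence
  u_1 = v_1
  u_i = v_i − Σ_{j<i} ((v_i · u_j) / (u_j · u_j)) · u_j.

Step by step this gives:
  u_1 = (-1, -3, 1)
  u_2 = (-1, 1, 2)
  u_3 = (-133/66, 19/66, -38/33)

Orthogonality check:
  u_2 · u_1 = 0 (should be 0)
  u_3 · u_1 = 0 (should be 0)
  u_3 · u_2 = 0 (should be 0)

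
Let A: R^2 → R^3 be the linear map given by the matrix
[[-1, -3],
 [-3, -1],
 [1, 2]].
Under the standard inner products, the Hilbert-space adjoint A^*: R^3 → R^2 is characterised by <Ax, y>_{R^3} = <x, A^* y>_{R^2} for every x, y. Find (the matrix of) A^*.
A^* = A^T =
[[-1, -3, 1],
 [-3, -1, 2]]

For real matrices with standard dot products, the defining identity <Ax, y> = <x, A^* y> gives (Ax)^T y = x^T (A^*) y, i.e. x^T A^T y = x^T (A^*) y. Since this holds for all x, y, we must have A^* = A^T. Therefore
A^* =
[[-1, -3, 1],
 [-3, -1, 2]].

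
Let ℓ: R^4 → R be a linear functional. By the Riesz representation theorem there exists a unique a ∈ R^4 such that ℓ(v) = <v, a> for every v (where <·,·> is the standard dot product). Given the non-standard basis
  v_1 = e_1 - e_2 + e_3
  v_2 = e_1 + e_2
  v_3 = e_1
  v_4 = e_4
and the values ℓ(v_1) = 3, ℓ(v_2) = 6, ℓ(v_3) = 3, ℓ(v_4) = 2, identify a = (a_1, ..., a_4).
a = (3, 3, 3, 2)

Write a = (a_1, ..., a_4) in the standard basis. For each basis vector v_i, ℓ(v_i) = <v_i, a> is a linear equation in the a_j's. Collect the n equations into a matrix system V a = ℓ, where row i of V is v_i (expressed in the standard basis). Since V is invertible (lower-triangular with 1s on the diagonal, up to permutation), solve by back-substitution:
  V =
[[1, -1, 1, 0],
 [1, 1, 0, 0],
 [1, 0, 0, 0],
 [0, 0, 0, 1]]
  V a = (3, 6, 3, 2)
Solving gives a = (3, 3, 3, 2).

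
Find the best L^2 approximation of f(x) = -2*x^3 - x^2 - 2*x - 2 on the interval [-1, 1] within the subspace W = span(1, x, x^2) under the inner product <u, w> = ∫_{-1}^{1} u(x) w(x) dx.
g(x) = -x^2 - 16*x/5 - 2

The best approximation g ∈ W is the orthogonal projection of f onto W. Writing g = a_0 + a_1 x + a_2 x^2, the coefficients solve the normal equations G · a = b where
  G_{ij} = <φ_i, φ_j> and b_i = <f, φ_i>, with φ_0 = 1, φ_1 = x, φ_2 = x^2.
G =
  [2, 0, 2/3]
  [0, 2/3, 0]
  [2/3, 0, 2/5],
b = (-14/3, -32/15, -26/15).
Solving gives a_0 = -2, a_1 = -16/5, a_2 = -1, so
  g(x) = -x^2 - 16*x/5 - 2.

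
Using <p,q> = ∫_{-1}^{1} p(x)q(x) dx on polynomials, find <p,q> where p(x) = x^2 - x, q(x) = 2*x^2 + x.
<p,q> = 2/15

Expand the product: p(x)·q(x) = 2*x^4 - x^3 - x^2.
∫_{-1}^{1} of each monomial x^k gives [2/(k+1) if k even, 0 if k odd]. Integrating term-by-term (or equivalently evaluating the antiderivative F(x) = 2*x^5/5 - x^4/4 - x^3/3 at the endpoints):
  F(1) − F(−1) = -11/60 − (-19/60) = 2/15.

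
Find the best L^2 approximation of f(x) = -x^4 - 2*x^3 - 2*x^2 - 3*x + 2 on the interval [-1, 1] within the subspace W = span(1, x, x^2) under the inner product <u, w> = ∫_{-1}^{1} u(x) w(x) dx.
g(x) = -20*x^2/7 - 21*x/5 + 73/35

The best approximation g ∈ W is the orthogonal projection of f onto W. Writing g = a_0 + a_1 x + a_2 x^2, the coefficients solve the normal equations G · a = b where
  G_{ij} = <φ_i, φ_j> and b_i = <f, φ_i>, with φ_0 = 1, φ_1 = x, φ_2 = x^2.
G =
  [2, 0, 2/3]
  [0, 2/3, 0]
  [2/3, 0, 2/5],
b = (34/15, -14/5, 26/105).
Solving gives a_0 = 73/35, a_1 = -21/5, a_2 = -20/7, so
  g(x) = -20*x^2/7 - 21*x/5 + 73/35.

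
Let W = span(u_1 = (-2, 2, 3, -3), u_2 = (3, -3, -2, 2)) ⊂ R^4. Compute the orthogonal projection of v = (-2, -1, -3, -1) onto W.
proj_W(v) = (-1/2, 1/2, -1, 1)

Set up U = [u_1 | ... | u_2] ∈ R^(4×2). The projector onto W = col(U) is P = U (U^T U)^(-1) U^T.
Compute U^T U =
  [26, -24]
  [-24, 26],
and U^T v = (-4, 1).
Solve U^T U · c = U^T v for the coefficients: c = (-4/5, -7/10). The projection is proj_W(v) = U c.
Check: (v - proj_W(v)) · u_1 = 0  (should be 0).
Check: (v - proj_W(v)) · u_2 = 0  (should be 0).
Result: proj_W(v) = (-1/2, 1/2, -1, 1).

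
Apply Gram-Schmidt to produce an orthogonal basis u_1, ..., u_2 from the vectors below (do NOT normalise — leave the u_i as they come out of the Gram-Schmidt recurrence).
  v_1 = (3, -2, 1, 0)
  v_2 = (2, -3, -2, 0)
Orthogonal basis:
  u_1 = (3, -2, 1, 0)
  u_2 = (-1/7, -11/7, -19/7, 0)

Apply the Gram-Schmidt recurrence
  u_1 = v_1
  u_i = v_i − Σ_{j<i} ((v_i · u_j) / (u_j · u_j)) · u_j.

Step by step this gives:
  u_1 = (3, -2, 1, 0)
  u_2 = (-1/7, -11/7, -19/7, 0)

Orthogonality check:
  u_2 · u_1 = 0 (should be 0)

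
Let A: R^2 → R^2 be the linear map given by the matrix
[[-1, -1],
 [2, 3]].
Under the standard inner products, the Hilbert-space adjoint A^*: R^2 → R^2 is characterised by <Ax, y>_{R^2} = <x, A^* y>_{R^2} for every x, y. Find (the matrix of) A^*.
A^* = A^T =
[[-1, 2],
 [-1, 3]]

For real matrices with standard dot products, the defining identity <Ax, y> = <x, A^* y> gives (Ax)^T y = x^T (A^*) y, i.e. x^T A^T y = x^T (A^*) y. Since this holds for all x, y, we must have A^* = A^T. Therefore
A^* =
[[-1, 2],
 [-1, 3]].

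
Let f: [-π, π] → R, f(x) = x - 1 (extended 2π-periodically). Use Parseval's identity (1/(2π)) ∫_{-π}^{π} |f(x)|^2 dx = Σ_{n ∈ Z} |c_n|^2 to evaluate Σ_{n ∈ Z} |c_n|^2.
Σ |c_n|^2 = π^2/3 + 1

Expand and integrate term by term over [-π, π]:
  ∫ (x)^2 dx = 1·(2π^3/3); ∫ 2·1·(-1)·x dx = 0 (odd integrand); ∫ (-1)^2 dx = 1·2π.
So (1/(2π)) ∫_{-π}^{π} (x - 1)^2 dx = 1π^2/3 + 1 = π^2/3 + 1.
Parseval ⇒ Σ |c_n|^2 = π^2/3 + 1.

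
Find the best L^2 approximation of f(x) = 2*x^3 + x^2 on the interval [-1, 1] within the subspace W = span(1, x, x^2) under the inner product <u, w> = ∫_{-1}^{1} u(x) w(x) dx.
g(x) = x^2 + 6*x/5

The best approximation g ∈ W is the orthogonal projection of f onto W. Writing g = a_0 + a_1 x + a_2 x^2, the coefficients solve the normal equations G · a = b where
  G_{ij} = <φ_i, φ_j> and b_i = <f, φ_i>, with φ_0 = 1, φ_1 = x, φ_2 = x^2.
G =
  [2, 0, 2/3]
  [0, 2/3, 0]
  [2/3, 0, 2/5],
b = (2/3, 4/5, 2/5).
Solving gives a_0 = 0, a_1 = 6/5, a_2 = 1, so
  g(x) = x^2 + 6*x/5.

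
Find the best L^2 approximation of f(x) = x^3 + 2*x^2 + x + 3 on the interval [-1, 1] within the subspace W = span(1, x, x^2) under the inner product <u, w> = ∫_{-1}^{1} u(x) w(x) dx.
g(x) = 2*x^2 + 8*x/5 + 3

The best approximation g ∈ W is the orthogonal projection of f onto W. Writing g = a_0 + a_1 x + a_2 x^2, the coefficients solve the normal equations G · a = b where
  G_{ij} = <φ_i, φ_j> and b_i = <f, φ_i>, with φ_0 = 1, φ_1 = x, φ_2 = x^2.
G =
  [2, 0, 2/3]
  [0, 2/3, 0]
  [2/3, 0, 2/5],
b = (22/3, 16/15, 14/5).
Solving gives a_0 = 3, a_1 = 8/5, a_2 = 2, so
  g(x) = 2*x^2 + 8*x/5 + 3.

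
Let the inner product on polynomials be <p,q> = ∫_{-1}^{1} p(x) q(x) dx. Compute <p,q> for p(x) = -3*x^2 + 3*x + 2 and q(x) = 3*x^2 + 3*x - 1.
<p,q> = 22/5

Expand the product: p(x)·q(x) = -9*x^4 + 18*x^2 + 3*x - 2.
∫_{-1}^{1} of each monomial x^k gives [2/(k+1) if k even, 0 if k odd]. Integrating term-by-term (or equivalently evaluating the antiderivative F(x) = -9*x^5/5 + 6*x^3 + 3*x^2/2 - 2*x at the endpoints):
  F(1) − F(−1) = 37/10 − (-7/10) = 22/5.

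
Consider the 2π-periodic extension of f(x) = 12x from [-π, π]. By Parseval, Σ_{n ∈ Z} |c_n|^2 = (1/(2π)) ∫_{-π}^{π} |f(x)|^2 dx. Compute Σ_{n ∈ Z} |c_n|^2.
Σ |c_n|^2 = 48π^2

Expand and integrate term by term over [-π, π]:
  ∫ (12x)^2 dx = 144·(2π^3/3); ∫ 2·12·(0)·x dx = 0 (odd integrand); ∫ 0^2 dx = 0·2π.
So (1/(2π)) ∫_{-π}^{π} (12x)^2 dx = 144π^2/3 + 0 = 48π^2.
Parseval ⇒ Σ |c_n|^2 = 48π^2.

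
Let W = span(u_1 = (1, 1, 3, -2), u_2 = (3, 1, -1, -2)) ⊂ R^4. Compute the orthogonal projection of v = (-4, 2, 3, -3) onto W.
proj_W(v) = (-7/5, 3/10, 43/10, -3/5)

Set up U = [u_1 | ... | u_2] ∈ R^(4×2). The projector onto W = col(U) is P = U (U^T U)^(-1) U^T.
Compute U^T U =
  [15, 5]
  [5, 15],
and U^T v = (13, -7).
Solve U^T U · c = U^T v for the coefficients: c = (23/20, -17/20). The projection is proj_W(v) = U c.
Check: (v - proj_W(v)) · u_1 = 0  (should be 0).
Check: (v - proj_W(v)) · u_2 = 0  (should be 0).
Result: proj_W(v) = (-7/5, 3/10, 43/10, -3/5).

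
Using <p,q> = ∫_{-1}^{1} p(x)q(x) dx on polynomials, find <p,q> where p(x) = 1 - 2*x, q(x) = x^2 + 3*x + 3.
<p,q> = 8/3

Expand the product: p(x)·q(x) = -2*x^3 - 5*x^2 - 3*x + 3.
∫_{-1}^{1} of each monomial x^k gives [2/(k+1) if k even, 0 if k odd]. Integrating term-by-term (or equivalently evaluating the antiderivative F(x) = -x^4/2 - 5*x^3/3 - 3*x^2/2 + 3*x at the endpoints):
  F(1) − F(−1) = -2/3 − (-10/3) = 8/3.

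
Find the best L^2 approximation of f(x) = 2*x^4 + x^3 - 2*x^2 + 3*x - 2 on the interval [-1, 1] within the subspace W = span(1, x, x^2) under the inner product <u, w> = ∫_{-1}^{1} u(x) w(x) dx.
g(x) = -2*x^2/7 + 18*x/5 - 76/35

The best approximation g ∈ W is the orthogonal projection of f onto W. Writing g = a_0 + a_1 x + a_2 x^2, the coefficients solve the normal equations G · a = b where
  G_{ij} = <φ_i, φ_j> and b_i = <f, φ_i>, with φ_0 = 1, φ_1 = x, φ_2 = x^2.
G =
  [2, 0, 2/3]
  [0, 2/3, 0]
  [2/3, 0, 2/5],
b = (-68/15, 12/5, -164/105).
Solving gives a_0 = -76/35, a_1 = 18/5, a_2 = -2/7, so
  g(x) = -2*x^2/7 + 18*x/5 - 76/35.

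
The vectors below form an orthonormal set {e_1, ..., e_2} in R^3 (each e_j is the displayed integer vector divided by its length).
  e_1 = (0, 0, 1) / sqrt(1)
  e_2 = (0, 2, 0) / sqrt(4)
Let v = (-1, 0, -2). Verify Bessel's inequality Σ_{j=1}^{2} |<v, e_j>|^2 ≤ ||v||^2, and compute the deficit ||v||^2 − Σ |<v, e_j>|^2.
Σ |<v, e_j>|^2 = 4; ||v||^2 = 5; deficit = 1

Write each e_j = u_j / sqrt(<u_j, u_j>) where u_j is the displayed integer vector. Then <v, e_j> = <v, u_j> / sqrt(<u_j, u_j>), so |<v, e_j>|^2 = <v, u_j>^2 / <u_j, u_j>.
Coefficients: <v, e_1> = -2/sqrt(1), <v, e_2> = 0/sqrt(4).
Square and sum: Σ |<v, e_j>|^2 = 4.
Compute ||v||^2 = v·v = 5.
Deficit = 5 − 4 = 1 ≥ 0, confirming Bessel's inequality. (The deficit equals ||v − Σ <v,e_j> e_j||^2, the squared distance from v to span{e_j}.)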